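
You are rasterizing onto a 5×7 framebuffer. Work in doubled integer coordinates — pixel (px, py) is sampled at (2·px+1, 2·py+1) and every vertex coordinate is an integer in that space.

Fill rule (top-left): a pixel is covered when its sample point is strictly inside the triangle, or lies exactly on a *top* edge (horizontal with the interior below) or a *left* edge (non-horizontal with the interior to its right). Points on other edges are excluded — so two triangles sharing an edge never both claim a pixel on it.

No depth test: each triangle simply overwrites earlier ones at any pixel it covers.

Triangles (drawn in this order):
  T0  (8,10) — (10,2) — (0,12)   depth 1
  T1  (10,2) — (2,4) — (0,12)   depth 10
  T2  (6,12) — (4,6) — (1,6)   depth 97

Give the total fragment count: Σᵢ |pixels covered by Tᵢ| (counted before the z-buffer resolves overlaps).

T0:
  2·area = 60  (B↔C swapped to make it positive)
  edge (8, 10)→(0, 12): d=(-8,2) right/bottom  bias=-1
  edge (0, 12)→(10, 2): d=(10,-10) top-left  bias=+0
  edge (10, 2)→(8, 10): d=(-2,8) right/bottom  bias=-1
    (4,1)@(9, 3): e=[54,0,6] → X  [on edge]
    (3,2)@(7, 5): e=[42,0,18] → X  [on edge]
    (2,3)@(5, 7): e=[30,0,30] → X  [on edge]
    (4,3)@(9, 7): e=[22,40,-2] → .
    (1,4)@(3, 9): e=[18,0,42] → X  [on edge]
    (4,4)@(9, 9): e=[6,60,-6] → .
    (0,5)@(1, 11): e=[6,0,54] → X  [on edge]
    (2,5)@(5, 11): e=[-2,40,22] → .
    (3,5)@(7, 11): e=[-6,60,6] → .
    (0,6)@(1, 13): e=[-10,20,50] → .
    (1,6)@(3, 13): e=[-14,40,34] → .
  covered (10 px):
    . . . . .
    . . . . X
    . . . X X
    . . X X .
    . X X X .
    X X . . .
    . . . . .
T1:
  2·area = 60  (B↔C swapped to make it positive)
  edge (10, 2)→(0, 12): d=(-10,10) right/bottom  bias=-1
  edge (0, 12)→(2, 4): d=(2,-8) top-left  bias=+0
  edge (2, 4)→(10, 2): d=(8,-2) top-left  bias=+0
    (3,1)@(7, 3): e=[20,38,2] → X
    (4,1)@(9, 3): e=[0,54,6] → .  [on edge]
    (1,2)@(3, 5): e=[40,10,10] → X
    (2,2)@(5, 5): e=[20,26,14] → X
    (3,2)@(7, 5): e=[0,42,18] → .  [on edge]
    (1,3)@(3, 7): e=[20,14,26] → X
    (2,3)@(5, 7): e=[0,30,30] → .  [on edge]
    (0,4)@(1, 9): e=[20,2,38] → X
    (1,4)@(3, 9): e=[0,18,42] → .  [on edge]
    (0,5)@(1, 11): e=[0,6,54] → .  [on edge]
  covered (5 px):
    . . . . .
    . . . X .
    . X X . .
    . X . . .
    X . . . .
    . . . . .
    . . . . .
T2:
  2·area = 18  (B↔C swapped to make it positive)
  edge (6, 12)→(1, 6): d=(-5,-6) top-left  bias=+0
  edge (1, 6)→(4, 6): d=(3,0) top-left  bias=+0
  edge (4, 6)→(6, 12): d=(2,6) right/bottom  bias=-1
    (1,1)@(3, 3): e=[27,-9,0] → .  [on edge]
    (1,3)@(3, 7): e=[7,3,8] → X
    (2,3)@(5, 7): e=[19,3,-4] → .
    (1,4)@(3, 9): e=[-3,9,12] → .
    (2,4)@(5, 9): e=[9,9,0] → .  [on edge]
  covered (1 px):
    . . . . .
    . . . . .
    . . . . .
    . X . . .
    . . . . .
    . . . . .
    . . . . .

Final: 16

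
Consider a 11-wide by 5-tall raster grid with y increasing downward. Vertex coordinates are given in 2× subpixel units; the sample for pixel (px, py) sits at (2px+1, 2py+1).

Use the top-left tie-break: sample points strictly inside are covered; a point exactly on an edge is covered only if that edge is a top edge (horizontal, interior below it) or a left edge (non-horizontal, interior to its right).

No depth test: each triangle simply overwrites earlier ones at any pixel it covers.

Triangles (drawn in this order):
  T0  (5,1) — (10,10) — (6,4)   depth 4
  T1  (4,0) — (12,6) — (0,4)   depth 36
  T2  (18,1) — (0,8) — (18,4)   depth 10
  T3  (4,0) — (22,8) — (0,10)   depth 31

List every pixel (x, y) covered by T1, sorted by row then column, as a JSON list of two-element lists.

T0:
  2·area = 6
  edge (5, 1)→(10, 10): d=(5,9) right/bottom  bias=-1
  edge (10, 10)→(6, 4): d=(-4,-6) top-left  bias=+0
  edge (6, 4)→(5, 1): d=(-1,-3) top-left  bias=+0
    (2,0)@(5, 1): e=[0,6,0] → ·  [on edge]
    (3,2)@(7, 5): e=[2,2,2] → #
    (4,2)@(9, 5): e=[-16,14,8] → ·
    (3,3)@(7, 7): e=[12,-6,0] → ·  [on edge]
  covered (1 px):
    · · · · · · · · · · ·
    · · · · · · · · · · ·
    · · · # · · · · · · ·
    · · · · · · · · · · ·
    · · · · · · · · · · ·
T1:
  2·area = 56
  edge (4, 0)→(12, 6): d=(8,6) right/bottom  bias=-1
  edge (12, 6)→(0, 4): d=(-12,-2) top-left  bias=+0
  edge (0, 4)→(4, 0): d=(4,-4) top-left  bias=+0
    (1,0)@(3, 1): e=[14,42,0] → #  [on edge]
    (2,0)@(5, 1): e=[2,46,8] → #
    (3,0)@(7, 1): e=[-10,50,16] → ·
    (0,1)@(1, 3): e=[42,14,0] → #  [on edge]
    (3,1)@(7, 3): e=[6,26,24] → #
    (4,1)@(9, 3): e=[-6,30,32] → ·
    (0,2)@(1, 5): e=[58,-10,8] → ·
    (1,2)@(3, 5): e=[46,-6,16] → ·
    (2,2)@(5, 5): e=[34,-2,24] → ·
    (3,2)@(7, 5): e=[22,2,32] → #
    (4,2)@(9, 5): e=[10,6,40] → #
    (5,2)@(11, 5): e=[-2,10,48] → ·
  covered (8 px):
    · # # · · · · · · · ·
    # # # # · · · · · · ·
    · · · # # · · · · · ·
    · · · · · · · · · · ·
    · · · · · · · · · · ·
T2:
  2·area = 54  (B↔C swapped to make it positive)
  edge (18, 1)→(18, 4): d=(0,3) right/bottom  bias=-1
  edge (18, 4)→(0, 8): d=(-18,4) right/bottom  bias=-1
  edge (0, 8)→(18, 1): d=(18,-7) top-left  bias=+0
    (6,1)@(13, 3): e=[15,38,1] → #
    (7,1)@(15, 3): e=[9,30,15] → #
    (8,1)@(17, 3): e=[3,22,29] → #
    (9,1)@(19, 3): e=[-3,14,43] → ·
    (4,2)@(9, 5): e=[27,18,9] → #
    (5,2)@(11, 5): e=[21,10,23] → #
    (7,2)@(15, 5): e=[9,-6,51] → ·
    (8,2)@(17, 5): e=[3,-14,65] → ·
    (1,3)@(3, 7): e=[45,6,3] → #
    (2,3)@(5, 7): e=[39,-2,17] → ·
    (4,3)@(9, 7): e=[27,-18,45] → ·
    (5,3)@(11, 7): e=[21,-26,59] → ·
  covered (7 px):
    · · · · · · · · · · ·
    · · · · · · # # # · ·
    · · · · # # # · · · ·
    · # · · · · · · · · ·
    · · · · · · · · · · ·
T3:
  2·area = 212
  edge (4, 0)→(22, 8): d=(18,8) right/bottom  bias=-1
  edge (22, 8)→(0, 10): d=(-22,2) right/bottom  bias=-1
  edge (0, 10)→(4, 0): d=(4,-10) top-left  bias=+0
    (2,0)@(5, 1): e=[10,188,14] → #
    (3,0)@(7, 1): e=[-6,184,34] → ·
    (1,1)@(3, 3): e=[62,148,2] → #
    (3,1)@(7, 3): e=[30,140,42] → #
    (4,1)@(9, 3): e=[14,136,62] → #
    (5,1)@(11, 3): e=[-2,132,82] → ·
    (1,2)@(3, 5): e=[98,104,10] → #
    (5,2)@(11, 5): e=[34,88,90] → #
    (6,2)@(13, 5): e=[18,84,110] → #
    (7,2)@(15, 5): e=[2,80,130] → #
    (8,2)@(17, 5): e=[-14,76,150] → ·
    (1,3)@(3, 7): e=[134,60,18] → #
    (5,4)@(11, 9): e=[106,0,106] → ·  [on edge]
  covered (26 px):
    · · # · · · · · · · ·
    · # # # # · · · · · ·
    · # # # # # # # · · ·
    · # # # # # # # # # ·
    # # # # # · · · · · ·

Result: [[1,0],[2,0],[0,1],[1,1],[2,1],[3,1],[3,2],[4,2]]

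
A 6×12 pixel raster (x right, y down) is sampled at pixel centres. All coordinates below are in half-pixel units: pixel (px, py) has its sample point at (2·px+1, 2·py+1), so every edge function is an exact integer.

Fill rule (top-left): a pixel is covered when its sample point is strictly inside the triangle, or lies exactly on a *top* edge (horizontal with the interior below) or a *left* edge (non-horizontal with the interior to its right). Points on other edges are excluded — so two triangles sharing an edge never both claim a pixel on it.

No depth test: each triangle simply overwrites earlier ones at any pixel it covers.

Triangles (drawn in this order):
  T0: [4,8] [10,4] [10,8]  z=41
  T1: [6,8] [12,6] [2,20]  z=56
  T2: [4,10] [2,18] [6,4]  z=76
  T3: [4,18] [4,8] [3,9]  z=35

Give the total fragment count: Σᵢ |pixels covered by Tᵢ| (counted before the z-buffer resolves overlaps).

T0:
  2·area = 24
  edge (4, 8)→(10, 4): d=(6,-4) top-left  bias=+0
  edge (10, 4)→(10, 8): d=(0,4) right/bottom  bias=-1
  edge (10, 8)→(4, 8): d=(-6,0) right/bottom  bias=-1
    (4,2)@(9, 5): e=[2,4,18] → X
    (5,2)@(11, 5): e=[10,-4,18] → .
    (3,3)@(7, 7): e=[6,12,6] → X
    (5,3)@(11, 7): e=[22,-4,6] → .
    (3,4)@(7, 9): e=[18,12,-6] → .
    (4,4)@(9, 9): e=[26,4,-6] → .
  covered (3 px):
    . . . . . .
    . . . . . .
    . . . . X .
    . . . X X .
    . . . . . .
    . . . . . .
    . . . . . .
    . . . . . .
    . . . . . .
    . . . . . .
    . . . . . .
    . . . . . .
T1:
  2·area = 64
  edge (6, 8)→(12, 6): d=(6,-2) top-left  bias=+0
  edge (12, 6)→(2, 20): d=(-10,14) right/bottom  bias=-1
  edge (2, 20)→(6, 8): d=(4,-12) top-left  bias=+0
    (3,2)@(7, 5): e=[-16,80,0] → .  [on edge]
    (4,3)@(9, 7): e=[0,32,32] → X  [on edge]
    (5,3)@(11, 7): e=[4,4,56] → X
    (1,4)@(3, 9): e=[0,96,-32] → .  [on edge]
    (3,4)@(7, 9): e=[8,40,16] → X
    (5,4)@(11, 9): e=[16,-16,64] → .
    (2,5)@(5, 11): e=[16,48,0] → X  [on edge]
    (4,5)@(9, 11): e=[24,-8,48] → .
    (2,6)@(5, 13): e=[28,28,8] → X
    (3,6)@(7, 13): e=[32,0,32] → .  [on edge]
    (2,7)@(5, 15): e=[40,8,16] → X
    (3,7)@(7, 15): e=[44,-20,40] → .
    (1,8)@(3, 17): e=[48,16,0] → X  [on edge]
    (0,11)@(1, 23): e=[80,-16,0] → .  [on edge]
  covered (9 px):
    . . . . . .
    . . . . . .
    . . . . . .
    . . . . X X
    . . . X X .
    . . X X . .
    . . X . . .
    . . X . . .
    . X . . . .
    . . . . . .
    . . . . . .
    . . . . . .
T2:
  2·area = 4  (B↔C swapped to make it positive)
  edge (4, 10)→(6, 4): d=(2,-6) top-left  bias=+0
  edge (6, 4)→(2, 18): d=(-4,14) right/bottom  bias=-1
  edge (2, 18)→(4, 10): d=(2,-8) top-left  bias=+0
    (3,0)@(7, 1): e=[0,-2,6] → .  [on edge]
    (2,3)@(5, 7): e=[0,2,2] → X  [on edge]
    (3,3)@(7, 7): e=[12,-26,18] → .
    (2,4)@(5, 9): e=[4,-6,6] → .
    (1,6)@(3, 13): e=[0,6,-2] → .  [on edge]
    (0,9)@(1, 19): e=[0,10,-6] → .  [on edge]
  covered (1 px):
    . . . . . .
    . . . . . .
    . . . . . .
    . . X . . .
    . . . . . .
    . . . . . .
    . . . . . .
    . . . . . .
    . . . . . .
    . . . . . .
    . . . . . .
    . . . . . .
T3:
  2·area = 10  (B↔C swapped to make it positive)
  edge (4, 18)→(3, 9): d=(-1,-9) top-left  bias=+0
  edge (3, 9)→(4, 8): d=(1,-1) top-left  bias=+0
  edge (4, 8)→(4, 18): d=(0,10) right/bottom  bias=-1
    (5,0)@(11, 1): e=[80,0,-70] → .  [on edge]
    (4,1)@(9, 3): e=[60,0,-50] → .  [on edge]
    (3,2)@(7, 5): e=[40,0,-30] → .  [on edge]
    (2,3)@(5, 7): e=[20,0,-10] → .  [on edge]
    (1,4)@(3, 9): e=[0,0,10] → X  [on edge]
    (2,4)@(5, 9): e=[18,2,-10] → .
    (0,5)@(1, 11): e=[-20,0,30] → .  [on edge]
    (1,5)@(3, 11): e=[-2,2,10] → .
  covered (1 px):
    . . . . . .
    . . . . . .
    . . . . . .
    . . . . . .
    . X . . . .
    . . . . . .
    . . . . . .
    . . . . . .
    . . . . . .
    . . . . . .
    . . . . . .
    . . . . . .

Answer: 14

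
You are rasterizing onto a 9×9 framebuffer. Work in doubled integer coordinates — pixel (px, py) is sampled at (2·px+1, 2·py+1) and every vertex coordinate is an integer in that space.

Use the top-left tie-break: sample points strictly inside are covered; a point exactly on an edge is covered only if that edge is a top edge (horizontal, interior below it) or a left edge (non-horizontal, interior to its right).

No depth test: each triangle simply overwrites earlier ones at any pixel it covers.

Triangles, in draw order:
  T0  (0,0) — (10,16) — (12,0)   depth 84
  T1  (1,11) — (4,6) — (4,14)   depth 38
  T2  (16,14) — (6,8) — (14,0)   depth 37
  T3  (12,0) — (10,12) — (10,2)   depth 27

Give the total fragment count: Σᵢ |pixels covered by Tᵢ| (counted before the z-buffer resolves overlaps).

T0:
  2·area = 192  (B↔C swapped to make it positive)
  edge (0, 0)→(12, 0): d=(12,0) top-left  bias=+0
  edge (12, 0)→(10, 16): d=(-2,16) right/bottom  bias=-1
  edge (10, 16)→(0, 0): d=(-10,-16) top-left  bias=+0
    (0,0)@(1, 1): e=[12,174,6] → X
    (1,0)@(3, 1): e=[12,142,38] → X
    (2,0)@(5, 1): e=[12,110,70] → X
    (3,0)@(7, 1): e=[12,78,102] → X
    (4,0)@(9, 1): e=[12,46,134] → X
    (5,0)@(11, 1): e=[12,14,166] → X
    (6,0)@(13, 1): e=[12,-18,198] → .
    (0,1)@(1, 3): e=[36,170,-14] → .
    (1,1)@(3, 3): e=[36,138,18] → X
    (6,1)@(13, 3): e=[36,-22,178] → .
    (1,2)@(3, 5): e=[60,134,-2] → .
    (2,2)@(5, 5): e=[60,102,30] → X
  covered (24 px):
    X X X X X X . . .
    . X X X X X . . .
    . . X X X X . . .
    . . X X X X . . .
    . . . X X . . . .
    . . . X X . . . .
    . . . . X . . . .
    . . . . . . . . .
    . . . . . . . . .
T1:
  2·area = 24
  edge (1, 11)→(4, 6): d=(3,-5) top-left  bias=+0
  edge (4, 6)→(4, 14): d=(0,8) right/bottom  bias=-1
  edge (4, 14)→(1, 11): d=(-3,-3) top-left  bias=+0
    (3,0)@(7, 1): e=[0,-24,48] → .  [on edge]
    (1,4)@(3, 9): e=[4,8,12] → X
    (2,4)@(5, 9): e=[14,-8,18] → .
    (0,5)@(1, 11): e=[0,24,0] → X  [on edge]
    (2,5)@(5, 11): e=[20,-8,12] → .
    (0,6)@(1, 13): e=[6,24,-6] → .
    (1,6)@(3, 13): e=[16,8,0] → X  [on edge]
    (2,6)@(5, 13): e=[26,-8,6] → .
    (1,7)@(3, 15): e=[22,8,-6] → .
    (2,7)@(5, 15): e=[32,-8,0] → .  [on edge]
    (3,8)@(7, 17): e=[48,-24,0] → .  [on edge]
  covered (4 px):
    . . . . . . . . .
    . . . . . . . . .
    . . . . . . . . .
    . . . . . . . . .
    . X . . . . . . .
    X X . . . . . . .
    . X . . . . . . .
    . . . . . . . . .
    . . . . . . . . .
T2:
  2·area = 128
  edge (16, 14)→(6, 8): d=(-10,-6) top-left  bias=+0
  edge (6, 8)→(14, 0): d=(8,-8) top-left  bias=+0
  edge (14, 0)→(16, 14): d=(2,14) right/bottom  bias=-1
    (6,0)@(13, 1): e=[112,0,16] → X  [on edge]
    (7,0)@(15, 1): e=[124,16,-12] → .
    (5,1)@(11, 3): e=[80,0,48] → X  [on edge]
    (7,1)@(15, 3): e=[104,32,-8] → .
    (0,2)@(1, 5): e=[0,-64,192] → .  [on edge]
    (4,2)@(9, 5): e=[48,0,80] → X  [on edge]
    (7,2)@(15, 5): e=[84,48,-4] → .
    (3,3)@(7, 7): e=[16,0,112] → X  [on edge]
    (7,3)@(15, 7): e=[64,64,0] → .  [on edge]
    (2,4)@(5, 9): e=[-16,0,144] → .  [on edge]
    (3,4)@(7, 9): e=[-4,16,116] → .
    (4,4)@(9, 9): e=[8,32,88] → X
    (1,5)@(3, 11): e=[-48,0,176] → .  [on edge]
    (5,5)@(11, 11): e=[0,64,64] → X  [on edge]
    (0,6)@(1, 13): e=[-80,0,208] → .  [on edge]
  covered (18 px):
    . . . . . . X . .
    . . . . . X X . .
    . . . . X X X . .
    . . . X X X X . .
    . . . . X X X X .
    . . . . . X X X .
    . . . . . . . X .
    . . . . . . . . .
    . . . . . . . . .
T3:
  2·area = 20
  edge (12, 0)→(10, 12): d=(-2,12) right/bottom  bias=-1
  edge (10, 12)→(10, 2): d=(0,-10) top-left  bias=+0
  edge (10, 2)→(12, 0): d=(2,-2) top-left  bias=+0
    (5,0)@(11, 1): e=[10,10,0] → X  [on edge]
    (6,0)@(13, 1): e=[-14,30,4] → .
    (4,1)@(9, 3): e=[30,-10,0] → .  [on edge]
    (5,1)@(11, 3): e=[6,10,4] → X
    (6,1)@(13, 3): e=[-18,30,8] → .
    (3,2)@(7, 5): e=[50,-30,0] → .  [on edge]
    (5,2)@(11, 5): e=[2,10,8] → X
    (6,2)@(13, 5): e=[-22,30,12] → .
    (2,3)@(5, 7): e=[70,-50,0] → .  [on edge]
    (5,3)@(11, 7): e=[-2,10,12] → .
    (1,4)@(3, 9): e=[90,-70,0] → .  [on edge]
    (0,5)@(1, 11): e=[110,-90,0] → .  [on edge]
  covered (3 px):
    . . . . . X . . .
    . . . . . X . . .
    . . . . . X . . .
    . . . . . . . . .
    . . . . . . . . .
    . . . . . . . . .
    . . . . . . . . .
    . . . . . . . . .
    . . . . . . . . .

Result: 49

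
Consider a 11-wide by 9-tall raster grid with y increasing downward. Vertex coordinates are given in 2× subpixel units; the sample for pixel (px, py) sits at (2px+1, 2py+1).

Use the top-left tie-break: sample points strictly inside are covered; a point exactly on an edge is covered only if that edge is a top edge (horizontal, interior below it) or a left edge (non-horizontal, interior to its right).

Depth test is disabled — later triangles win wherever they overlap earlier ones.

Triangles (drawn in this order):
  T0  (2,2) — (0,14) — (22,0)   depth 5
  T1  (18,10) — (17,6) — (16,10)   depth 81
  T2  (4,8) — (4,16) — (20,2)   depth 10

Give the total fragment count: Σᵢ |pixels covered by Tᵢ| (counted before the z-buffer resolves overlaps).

T0:
  2·area = 236  (B↔C swapped to make it positive)
  edge (2, 2)→(22, 0): d=(20,-2) top-left  bias=+0
  edge (22, 0)→(0, 14): d=(-22,14) right/bottom  bias=-1
  edge (0, 14)→(2, 2): d=(2,-12) top-left  bias=+0
    (6,0)@(13, 1): e=[2,104,130] → X
    (7,0)@(15, 1): e=[6,76,154] → X
    (8,0)@(17, 1): e=[10,48,178] → X
    (9,0)@(19, 1): e=[14,20,202] → X
    (10,0)@(21, 1): e=[18,-8,226] → .
    (1,1)@(3, 3): e=[22,200,14] → X
    (2,1)@(5, 3): e=[26,172,38] → X
    (3,1)@(7, 3): e=[30,144,62] → X
    (4,1)@(9, 3): e=[34,116,86] → X
    (5,1)@(11, 3): e=[38,88,110] → X
    (9,1)@(19, 3): e=[54,-24,206] → .
    (1,2)@(3, 5): e=[62,156,18] → X
    (5,3)@(11, 7): e=[118,0,118] → .  [on edge]
  covered (29 px):
    . . . . . . X X X X .
    . X X X X X X X X . .
    . X X X X X X . . . .
    . X X X X . . . . . .
    X X X X . . . . . . .
    X X . . . . . . . . .
    X . . . . . . . . . .
    . . . . . . . . . . .
    . . . . . . . . . . .
T1:
  2·area = 8  (B↔C swapped to make it positive)
  edge (18, 10)→(16, 10): d=(-2,0) right/bottom  bias=-1
  edge (16, 10)→(17, 6): d=(1,-4) top-left  bias=+0
  edge (17, 6)→(18, 10): d=(1,4) right/bottom  bias=-1
    (8,3)@(17, 7): e=[6,1,1] → X
    (9,3)@(19, 7): e=[6,9,-7] → .
    (8,4)@(17, 9): e=[2,3,3] → X
    (9,4)@(19, 9): e=[2,11,-5] → .
    (8,5)@(17, 11): e=[-2,5,5] → .
  covered (2 px):
    . . . . . . . . . . .
    . . . . . . . . . . .
    . . . . . . . . . . .
    . . . . . . . . X . .
    . . . . . . . . X . .
    . . . . . . . . . . .
    . . . . . . . . . . .
    . . . . . . . . . . .
    . . . . . . . . . . .
T2:
  2·area = 128  (B↔C swapped to make it positive)
  edge (4, 8)→(20, 2): d=(16,-6) top-left  bias=+0
  edge (20, 2)→(4, 16): d=(-16,14) right/bottom  bias=-1
  edge (4, 16)→(4, 8): d=(0,-8) top-left  bias=+0
    (6,2)@(13, 5): e=[6,50,72] → X
    (7,2)@(15, 5): e=[18,22,88] → X
    (8,2)@(17, 5): e=[30,-6,104] → .
    (3,3)@(7, 7): e=[2,102,24] → X
    (4,3)@(9, 7): e=[14,74,40] → X
    (5,3)@(11, 7): e=[26,46,56] → X
    (7,3)@(15, 7): e=[50,-10,88] → .
    (2,4)@(5, 9): e=[22,98,8] → X
    (6,4)@(13, 9): e=[70,-14,72] → .
    (2,5)@(5, 11): e=[54,66,8] → X
    (5,5)@(11, 11): e=[90,-18,56] → .
    (2,6)@(5, 13): e=[86,34,8] → X
  covered (16 px):
    . . . . . . . . . . .
    . . . . . . . . . . .
    . . . . . . X X . . .
    . . . X X X X . . . .
    . . X X X X . . . . .
    . . X X X . . . . . .
    . . X X . . . . . . .
    . . X . . . . . . . .
    . . . . . . . . . . .

Result: 47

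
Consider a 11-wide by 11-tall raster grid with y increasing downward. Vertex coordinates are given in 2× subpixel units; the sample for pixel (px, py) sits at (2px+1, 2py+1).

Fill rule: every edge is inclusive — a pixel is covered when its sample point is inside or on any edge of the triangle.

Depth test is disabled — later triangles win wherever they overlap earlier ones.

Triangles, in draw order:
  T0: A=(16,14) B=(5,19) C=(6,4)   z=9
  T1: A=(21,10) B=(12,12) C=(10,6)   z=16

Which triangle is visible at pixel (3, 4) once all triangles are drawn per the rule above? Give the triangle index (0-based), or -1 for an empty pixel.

T0:
  2·area = 160
  edge (16, 14)→(5, 19): d=(-11,5) inclusive
  edge (5, 19)→(6, 4): d=(1,-15) inclusive
  edge (6, 4)→(16, 14): d=(10,10) inclusive
    (1,0)@(3, 1): e=[208,-48,0] → ·  [on edge]
    (2,1)@(5, 3): e=[176,-16,0] → ·  [on edge]
    (3,2)@(7, 5): e=[144,16,0] → #  [on edge]
    (4,2)@(9, 5): e=[134,46,-20] → ·
    (3,3)@(7, 7): e=[122,18,20] → #
    (4,3)@(9, 7): e=[112,48,0] → #  [on edge]
    (5,3)@(11, 7): e=[102,78,-20] → ·
    (3,4)@(7, 9): e=[100,20,40] → #
    (5,4)@(11, 9): e=[80,80,0] → #  [on edge]
    (6,4)@(13, 9): e=[70,110,-20] → ·
    (3,5)@(7, 11): e=[78,22,60] → #
    (6,5)@(13, 11): e=[48,112,0] → #  [on edge]
    (7,6)@(15, 13): e=[16,144,0] → #  [on edge]
    (8,7)@(17, 15): e=[-16,176,0] → ·  [on edge]
    (9,8)@(19, 17): e=[-48,208,0] → ·  [on edge]
    (2,9)@(5, 19): e=[0,0,160] → #  [on edge]
    (10,9)@(21, 19): e=[-80,240,0] → ·  [on edge]
  covered (22 px):
    · · · · · · · · · · ·
    · · · · · · · · · · ·
    · · · # · · · · · · ·
    · · · # # · · · · · ·
    · · · # # # · · · · ·
    · · · # # # # · · · ·
    · · · # # # # # · · ·
    · · · # # # # · · · ·
    · · · # # · · · · · ·
    · · # · · · · · · · ·
    · · · · · · · · · · ·
T1:
  2·area = 58
  edge (21, 10)→(12, 12): d=(-9,2) inclusive
  edge (12, 12)→(10, 6): d=(-2,-6) inclusive
  edge (10, 6)→(21, 10): d=(11,4) inclusive
    (4,1)@(9, 3): e=[87,0,-29] → ·  [on edge]
    (5,3)@(11, 7): e=[47,4,7] → #
    (6,3)@(13, 7): e=[43,16,-1] → ·
    (5,4)@(11, 9): e=[29,0,29] → #  [on edge]
    (6,4)@(13, 9): e=[25,12,21] → #
    (7,4)@(15, 9): e=[21,24,13] → #
    (8,4)@(17, 9): e=[17,36,5] → #
    (9,4)@(19, 9): e=[13,48,-3] → ·
    (5,5)@(11, 11): e=[11,-4,51] → ·
    (6,5)@(13, 11): e=[7,8,43] → #
    (8,5)@(17, 11): e=[-1,32,27] → ·
    (6,6)@(13, 13): e=[-11,4,65] → ·
    (6,7)@(13, 15): e=[-29,0,87] → ·  [on edge]
    (7,10)@(15, 21): e=[-87,0,145] → ·  [on edge]
  covered (7 px):
    · · · · · · · · · · ·
    · · · · · · · · · · ·
    · · · · · · · · · · ·
    · · · · · # · · · · ·
    · · · · · # # # # · ·
    · · · · · · # # · · ·
    · · · · · · · · · · ·
    · · · · · · · · · · ·
    · · · · · · · · · · ·
    · · · · · · · · · · ·
    · · · · · · · · · · ·

Z-buffer (winner per pixel, '.' = empty):
  . . . . . . . . . . .
  . . . . . . . . . . .
  . . . 0 . . . . . . .
  . . . 0 0 1 . . . . .
  . . . 0 0 1 1 1 1 . .
  . . . 0 0 0 1 1 . . .
  . . . 0 0 0 0 0 . . .
  . . . 0 0 0 0 . . . .
  . . . 0 0 . . . . . .
  . . 0 . . . . . . . .
  . . . . . . . . . . .

Answer: 0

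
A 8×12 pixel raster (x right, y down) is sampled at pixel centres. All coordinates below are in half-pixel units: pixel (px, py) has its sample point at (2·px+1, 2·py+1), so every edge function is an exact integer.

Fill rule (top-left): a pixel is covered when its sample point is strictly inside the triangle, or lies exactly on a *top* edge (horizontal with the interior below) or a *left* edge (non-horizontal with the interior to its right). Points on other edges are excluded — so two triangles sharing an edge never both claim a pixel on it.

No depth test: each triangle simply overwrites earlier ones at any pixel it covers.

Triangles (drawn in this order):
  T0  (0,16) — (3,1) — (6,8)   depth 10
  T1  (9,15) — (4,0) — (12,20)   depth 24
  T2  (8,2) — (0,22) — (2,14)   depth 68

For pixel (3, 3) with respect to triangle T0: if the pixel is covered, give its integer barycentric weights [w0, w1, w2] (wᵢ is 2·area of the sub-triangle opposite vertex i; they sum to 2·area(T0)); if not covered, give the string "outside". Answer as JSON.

T0:
  2·area = 66
  edge (0, 16)→(3, 1): d=(3,-15) top-left  bias=+0
  edge (3, 1)→(6, 8): d=(3,7) right/bottom  bias=-1
  edge (6, 8)→(0, 16): d=(-6,8) right/bottom  bias=-1
    (1,0)@(3, 1): e=[0,0,66] → ·  [on edge]
    (1,1)@(3, 3): e=[6,6,54] → █
    (2,1)@(5, 3): e=[36,-8,38] → ·
    (1,2)@(3, 5): e=[12,12,42] → █
    (2,2)@(5, 5): e=[42,-2,26] → ·
    (1,3)@(3, 7): e=[18,18,30] → █
    (2,3)@(5, 7): e=[48,4,14] → █
    (3,3)@(7, 7): e=[78,-10,-2] → ·
    (1,4)@(3, 9): e=[24,24,18] → █
    (3,4)@(7, 9): e=[84,-4,-14] → ·
    (0,5)@(1, 11): e=[0,44,22] → █  [on edge]
    (2,5)@(5, 11): e=[60,16,-10] → ·
    (4,7)@(9, 15): e=[132,0,-66] → ·  [on edge]
  covered (9 px):
    · · · · · · · ·
    · █ · · · · · ·
    · █ · · · · · ·
    · █ █ · · · · ·
    · █ █ · · · · ·
    █ █ · · · · · ·
    █ · · · · · · ·
    · · · · · · · ·
    · · · · · · · ·
    · · · · · · · ·
    · · · · · · · ·
    · · · · · · · ·
T1:
  2·area = 20
  edge (9, 15)→(4, 0): d=(-5,-15) top-left  bias=+0
  edge (4, 0)→(12, 20): d=(8,20) right/bottom  bias=-1
  edge (12, 20)→(9, 15): d=(-3,-5) top-left  bias=+0
    (2,1)@(5, 3): e=[0,4,16] → █  [on edge]
    (3,1)@(7, 3): e=[30,-36,26] → ·
    (1,2)@(3, 5): e=[-40,60,0] → ·  [on edge]
    (2,2)@(5, 5): e=[-10,20,10] → ·
    (3,4)@(7, 9): e=[0,12,8] → █  [on edge]
    (4,4)@(9, 9): e=[30,-28,18] → ·
    (3,5)@(7, 11): e=[-10,28,2] → ·
    (4,6)@(9, 13): e=[10,4,6] → █
    (5,6)@(11, 13): e=[40,-36,16] → ·
    (4,7)@(9, 15): e=[0,20,0] → █  [on edge]
    (5,7)@(11, 15): e=[30,-20,10] → ·
    (4,8)@(9, 17): e=[-10,36,-6] → ·
    (5,10)@(11, 21): e=[0,28,-8] → ·  [on edge]
  covered (4 px):
    · · · · · · · ·
    · · █ · · · · ·
    · · · · · · · ·
    · · · · · · · ·
    · · · █ · · · ·
    · · · · · · · ·
    · · · · █ · · ·
    · · · · █ · · ·
    · · · · · · · ·
    · · · · · · · ·
    · · · · · · · ·
    · · · · · · · ·
T2:
  2·area = 24
  edge (8, 2)→(0, 22): d=(-8,20) right/bottom  bias=-1
  edge (0, 22)→(2, 14): d=(2,-8) top-left  bias=+0
  edge (2, 14)→(8, 2): d=(6,-12) top-left  bias=+0
    (2,4)@(5, 9): e=[4,14,6] → █
    (3,4)@(7, 9): e=[-36,30,30] → ·
    (2,5)@(5, 11): e=[-12,18,18] → ·
    (1,6)@(3, 13): e=[12,6,6] → █
    (2,6)@(5, 13): e=[-28,22,30] → ·
    (1,7)@(3, 15): e=[-4,10,18] → ·
    (0,9)@(1, 19): e=[4,2,18] → █
    (1,9)@(3, 19): e=[-36,18,42] → ·
    (0,10)@(1, 21): e=[-12,6,30] → ·
  covered (3 px):
    · · · · · · · ·
    · · · · · · · ·
    · · · · · · · ·
    · · · · · · · ·
    · · █ · · · · ·
    · · · · · · · ·
    · █ · · · · · ·
    · · · · · · · ·
    · · · · · · · ·
    █ · · · · · · ·
    · · · · · · · ·
    · · · · · · · ·

Answer: "outside"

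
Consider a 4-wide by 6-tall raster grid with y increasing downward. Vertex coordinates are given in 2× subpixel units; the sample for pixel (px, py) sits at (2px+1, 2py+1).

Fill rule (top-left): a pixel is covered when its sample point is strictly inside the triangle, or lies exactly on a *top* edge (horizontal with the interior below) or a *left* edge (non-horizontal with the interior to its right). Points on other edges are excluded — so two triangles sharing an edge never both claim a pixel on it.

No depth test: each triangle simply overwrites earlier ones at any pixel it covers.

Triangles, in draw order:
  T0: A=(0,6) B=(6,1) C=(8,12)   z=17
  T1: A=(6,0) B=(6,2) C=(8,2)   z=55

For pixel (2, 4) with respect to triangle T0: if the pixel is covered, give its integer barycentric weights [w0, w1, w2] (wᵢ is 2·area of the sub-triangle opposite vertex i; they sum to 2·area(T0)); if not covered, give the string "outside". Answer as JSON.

T0:
  2·area = 76
  edge (0, 6)→(6, 1): d=(6,-5) top-left  bias=+0
  edge (6, 1)→(8, 12): d=(2,11) right/bottom  bias=-1
  edge (8, 12)→(0, 6): d=(-8,-6) top-left  bias=+0
    (2,1)@(5, 3): e=[7,15,54] → #
    (3,1)@(7, 3): e=[17,-7,66] → ·
    (1,2)@(3, 5): e=[9,41,26] → #
    (3,2)@(7, 5): e=[29,-3,50] → ·
    (1,3)@(3, 7): e=[21,45,10] → #
    (3,3)@(7, 7): e=[41,1,34] → #
    (1,4)@(3, 9): e=[33,49,-6] → ·
    (2,4)@(5, 9): e=[43,27,6] → #
    (2,5)@(5, 11): e=[55,31,-10] → ·
    (3,5)@(7, 11): e=[65,9,2] → #
  covered (9 px):
    · · · ·
    · · # ·
    · # # ·
    · # # #
    · · # #
    · · · #
T1:
  2·area = 4  (B↔C swapped to make it positive)
  edge (6, 0)→(8, 2): d=(2,2) right/bottom  bias=-1
  edge (8, 2)→(6, 2): d=(-2,0) right/bottom  bias=-1
  edge (6, 2)→(6, 0): d=(0,-2) top-left  bias=+0
    (3,0)@(7, 1): e=[0,2,2] → ·  [on edge]
  covered (0 px):
    · · · ·
    · · · ·
    · · · ·
    · · · ·
    · · · ·
    · · · ·

Final: [27,6,43]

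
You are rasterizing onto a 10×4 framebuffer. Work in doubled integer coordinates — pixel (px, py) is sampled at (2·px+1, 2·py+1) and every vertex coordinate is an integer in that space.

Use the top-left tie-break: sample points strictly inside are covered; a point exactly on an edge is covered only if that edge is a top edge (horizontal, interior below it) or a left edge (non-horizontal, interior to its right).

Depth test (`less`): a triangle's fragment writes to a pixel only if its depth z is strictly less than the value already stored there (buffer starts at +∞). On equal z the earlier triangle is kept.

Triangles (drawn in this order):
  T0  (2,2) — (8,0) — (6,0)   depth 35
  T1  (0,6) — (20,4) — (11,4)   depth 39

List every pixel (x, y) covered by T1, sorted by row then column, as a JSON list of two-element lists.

T0:
  2·area = 4  (B↔C swapped to make it positive)
  edge (2, 2)→(6, 0): d=(4,-2) top-left  bias=+0
  edge (6, 0)→(8, 0): d=(2,0) top-left  bias=+0
  edge (8, 0)→(2, 2): d=(-6,2) right/bottom  bias=-1
    (2,0)@(5, 1): e=[2,2,0] → .  [on edge]
  covered (0 px):
    . . . . . . . . . .
    . . . . . . . . . .
    . . . . . . . . . .
    . . . . . . . . . .
T1:
  2·area = 18  (B↔C swapped to make it positive)
  edge (0, 6)→(11, 4): d=(11,-2) top-left  bias=+0
  edge (11, 4)→(20, 4): d=(9,0) top-left  bias=+0
  edge (20, 4)→(0, 6): d=(-20,2) right/bottom  bias=-1
    (3,2)@(7, 5): e=[3,9,6] → X
    (4,2)@(9, 5): e=[7,9,2] → X
    (5,2)@(11, 5): e=[11,9,-2] → .
    (3,3)@(7, 7): e=[25,27,-34] → .
    (4,3)@(9, 7): e=[29,27,-38] → .
  covered (2 px):
    . . . . . . . . . .
    . . . . . . . . . .
    . . . X X . . . . .
    . . . . . . . . . .

Answer: [[3,2],[4,2]]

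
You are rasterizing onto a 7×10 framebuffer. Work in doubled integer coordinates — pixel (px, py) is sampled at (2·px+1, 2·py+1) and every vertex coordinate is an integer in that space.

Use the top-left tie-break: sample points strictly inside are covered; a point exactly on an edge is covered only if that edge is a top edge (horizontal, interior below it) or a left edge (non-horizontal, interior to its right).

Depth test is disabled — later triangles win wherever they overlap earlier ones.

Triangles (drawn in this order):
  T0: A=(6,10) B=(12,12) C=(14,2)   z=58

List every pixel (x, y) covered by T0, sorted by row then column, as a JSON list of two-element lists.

T0:
  2·area = 64  (B↔C swapped to make it positive)
  edge (6, 10)→(14, 2): d=(8,-8) top-left  bias=+0
  edge (14, 2)→(12, 12): d=(-2,10) right/bottom  bias=-1
  edge (12, 12)→(6, 10): d=(-6,-2) top-left  bias=+0
    (6,1)@(13, 3): e=[0,8,56] → #  [on edge]
    (5,2)@(11, 5): e=[0,24,40] → #  [on edge]
    (4,3)@(9, 7): e=[0,40,24] → #  [on edge]
    (6,3)@(13, 7): e=[32,0,32] → ·  [on edge]
    (1,4)@(3, 9): e=[-32,96,0] → ·  [on edge]
    (3,4)@(7, 9): e=[0,56,8] → #  [on edge]
    (6,4)@(13, 9): e=[48,-4,20] → ·
    (2,5)@(5, 11): e=[0,72,-8] → ·  [on edge]
    (3,5)@(7, 11): e=[16,52,-4] → ·
    (4,5)@(9, 11): e=[32,32,0] → #  [on edge]
    (6,5)@(13, 11): e=[64,-8,8] → ·
    (1,6)@(3, 13): e=[0,88,-24] → ·  [on edge]
    (0,7)@(1, 15): e=[0,104,-40] → ·  [on edge]
    (5,8)@(11, 17): e=[96,0,-32] → ·  [on edge]
  covered (10 px):
    · · · · · · ·
    · · · · · · #
    · · · · · # #
    · · · · # # ·
    · · · # # # ·
    · · · · # # ·
    · · · · · · ·
    · · · · · · ·
    · · · · · · ·
    · · · · · · ·

Final: [[6,1],[5,2],[6,2],[4,3],[5,3],[3,4],[4,4],[5,4],[4,5],[5,5]]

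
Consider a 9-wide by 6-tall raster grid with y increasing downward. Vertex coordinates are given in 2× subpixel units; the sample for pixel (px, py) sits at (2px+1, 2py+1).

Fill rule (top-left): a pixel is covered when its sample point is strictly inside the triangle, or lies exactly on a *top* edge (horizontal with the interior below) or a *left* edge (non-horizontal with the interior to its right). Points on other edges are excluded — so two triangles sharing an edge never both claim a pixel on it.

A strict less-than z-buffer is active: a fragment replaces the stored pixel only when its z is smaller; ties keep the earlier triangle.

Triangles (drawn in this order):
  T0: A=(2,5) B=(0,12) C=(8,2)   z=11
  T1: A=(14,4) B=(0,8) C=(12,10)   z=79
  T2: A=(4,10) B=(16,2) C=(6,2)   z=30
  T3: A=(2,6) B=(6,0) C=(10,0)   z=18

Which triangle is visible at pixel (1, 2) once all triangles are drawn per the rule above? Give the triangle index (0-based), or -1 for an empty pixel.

T0:
  2·area = 36  (B↔C swapped to make it positive)
  edge (2, 5)→(8, 2): d=(6,-3) top-left  bias=+0
  edge (8, 2)→(0, 12): d=(-8,10) right/bottom  bias=-1
  edge (0, 12)→(2, 5): d=(2,-7) top-left  bias=+0
    (3,1)@(7, 3): e=[3,2,31] → X
    (4,1)@(9, 3): e=[9,-18,45] → .
    (1,2)@(3, 5): e=[3,26,7] → X
    (2,2)@(5, 5): e=[9,6,21] → X
    (3,2)@(7, 5): e=[15,-14,35] → .
    (1,3)@(3, 7): e=[15,10,11] → X
    (2,3)@(5, 7): e=[21,-10,25] → .
    (0,4)@(1, 9): e=[21,14,1] → X
    (1,4)@(3, 9): e=[27,-6,15] → .
    (0,5)@(1, 11): e=[33,-2,5] → .
  covered (5 px):
    . . . . . . . . .
    . . . X . . . . .
    . X X . . . . . .
    . X . . . . . . .
    X . . . . . . . .
    . . . . . . . . .
T1:
  2·area = 76  (B↔C swapped to make it positive)
  edge (14, 4)→(12, 10): d=(-2,6) right/bottom  bias=-1
  edge (12, 10)→(0, 8): d=(-12,-2) top-left  bias=+0
  edge (0, 8)→(14, 4): d=(14,-4) top-left  bias=+0
    (7,0)@(15, 1): e=[0,114,-38] → .  [on edge]
    (5,2)@(11, 5): e=[16,58,2] → X
    (6,2)@(13, 5): e=[4,62,10] → X
    (7,2)@(15, 5): e=[-8,66,18] → .
    (2,3)@(5, 7): e=[48,22,6] → X
    (3,3)@(7, 7): e=[36,26,14] → X
    (4,3)@(9, 7): e=[24,30,22] → X
    (6,3)@(13, 7): e=[0,38,38] → .  [on edge]
    (2,4)@(5, 9): e=[44,-2,34] → .
    (3,4)@(7, 9): e=[32,2,42] → X
    (6,4)@(13, 9): e=[-4,14,66] → .
    (3,5)@(7, 11): e=[28,-22,70] → .
  covered (9 px):
    . . . . . . . . .
    . . . . . . . . .
    . . . . . X X . .
    . . X X X X . . .
    . . . X X X . . .
    . . . . . . . . .
T2:
  2·area = 80  (B↔C swapped to make it positive)
  edge (4, 10)→(6, 2): d=(2,-8) top-left  bias=+0
  edge (6, 2)→(16, 2): d=(10,0) top-left  bias=+0
  edge (16, 2)→(4, 10): d=(-12,8) right/bottom  bias=-1
    (3,1)@(7, 3): e=[10,10,60] → X
    (4,1)@(9, 3): e=[26,10,44] → X
    (5,1)@(11, 3): e=[42,10,28] → X
    (6,1)@(13, 3): e=[58,10,12] → X
    (7,1)@(15, 3): e=[74,10,-4] → .
    (3,2)@(7, 5): e=[14,30,36] → X
    (6,2)@(13, 5): e=[62,30,-12] → .
    (2,3)@(5, 7): e=[2,50,28] → X
    (4,3)@(9, 7): e=[34,50,-4] → .
    (5,3)@(11, 7): e=[50,50,-20] → .
    (2,4)@(5, 9): e=[6,70,4] → X
    (3,4)@(7, 9): e=[22,70,-12] → .
  covered (10 px):
    . . . . . . . . .
    . . . X X X X . .
    . . . X X X . . .
    . . X X . . . . .
    . . X . . . . . .
    . . . . . . . . .
T3:
  2·area = 24
  edge (2, 6)→(6, 0): d=(4,-6) top-left  bias=+0
  edge (6, 0)→(10, 0): d=(4,0) top-left  bias=+0
  edge (10, 0)→(2, 6): d=(-8,6) right/bottom  bias=-1
    (3,0)@(7, 1): e=[10,4,10] → X
    (4,0)@(9, 1): e=[22,4,-2] → .
    (2,1)@(5, 3): e=[6,12,6] → X
    (3,1)@(7, 3): e=[18,12,-6] → .
    (1,2)@(3, 5): e=[2,20,2] → X
    (2,2)@(5, 5): e=[14,20,-10] → .
    (1,3)@(3, 7): e=[10,28,-14] → .
  covered (3 px):
    . . . X . . . . .
    . . X . . . . . .
    . X . . . . . . .
    . . . . . . . . .
    . . . . . . . . .
    . . . . . . . . .

Z-buffer (winner per pixel, '.' = empty):
  . . . 3 . . . . .
  . . 3 0 2 2 2 . .
  . 0 0 2 2 2 1 . .
  . 0 2 2 1 1 . . .
  0 . 2 1 1 1 . . .
  . . . . . . . . .

Final: 0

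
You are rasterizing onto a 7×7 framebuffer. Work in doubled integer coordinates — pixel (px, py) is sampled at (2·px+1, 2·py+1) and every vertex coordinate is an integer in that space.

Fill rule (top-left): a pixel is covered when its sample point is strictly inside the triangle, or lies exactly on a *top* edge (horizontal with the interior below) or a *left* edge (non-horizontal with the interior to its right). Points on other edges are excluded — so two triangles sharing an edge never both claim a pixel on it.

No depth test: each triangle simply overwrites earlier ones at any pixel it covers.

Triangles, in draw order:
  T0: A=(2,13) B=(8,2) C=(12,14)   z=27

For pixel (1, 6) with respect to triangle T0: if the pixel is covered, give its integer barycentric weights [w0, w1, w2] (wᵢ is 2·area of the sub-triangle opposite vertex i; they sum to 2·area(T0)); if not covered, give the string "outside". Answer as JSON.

T0:
  2·area = 116
  edge (2, 13)→(8, 2): d=(6,-11) top-left  bias=+0
  edge (8, 2)→(12, 14): d=(4,12) right/bottom  bias=-1
  edge (12, 14)→(2, 13): d=(-10,-1) top-left  bias=+0
    (3,2)@(7, 5): e=[7,24,85] → #
    (4,2)@(9, 5): e=[29,0,87] → ·  [on edge]
    (3,3)@(7, 7): e=[19,32,65] → #
    (4,3)@(9, 7): e=[41,8,67] → #
    (5,3)@(11, 7): e=[63,-16,69] → ·
    (2,4)@(5, 9): e=[9,64,43] → #
    (5,4)@(11, 9): e=[75,-8,49] → ·
    (2,5)@(5, 11): e=[21,72,23] → #
    (5,5)@(11, 11): e=[87,0,29] → ·  [on edge]
    (1,6)@(3, 13): e=[11,104,1] → #
    (5,6)@(11, 13): e=[99,8,9] → #
    (6,6)@(13, 13): e=[121,-16,11] → ·
  covered (14 px):
    · · · · · · ·
    · · · · · · ·
    · · · # · · ·
    · · · # # · ·
    · · # # # · ·
    · · # # # · ·
    · # # # # # ·

Result: [104,1,11]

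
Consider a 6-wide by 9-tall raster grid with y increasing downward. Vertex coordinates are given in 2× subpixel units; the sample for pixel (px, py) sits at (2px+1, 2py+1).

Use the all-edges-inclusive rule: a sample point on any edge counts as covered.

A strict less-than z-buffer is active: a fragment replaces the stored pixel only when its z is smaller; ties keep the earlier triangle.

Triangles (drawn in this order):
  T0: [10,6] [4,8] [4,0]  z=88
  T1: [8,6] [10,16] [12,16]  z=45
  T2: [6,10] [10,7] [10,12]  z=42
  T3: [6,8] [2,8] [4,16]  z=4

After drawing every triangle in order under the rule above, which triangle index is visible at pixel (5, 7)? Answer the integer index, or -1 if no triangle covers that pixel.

T0:
  2·area = 48
  edge (10, 6)→(4, 8): d=(-6,2) inclusive
  edge (4, 8)→(4, 0): d=(0,-8) inclusive
  edge (4, 0)→(10, 6): d=(6,6) inclusive
    (2,0)@(5, 1): e=[40,8,0] → X  [on edge]
    (3,0)@(7, 1): e=[36,24,-12] → .
    (2,1)@(5, 3): e=[28,8,12] → X
    (3,1)@(7, 3): e=[24,24,0] → X  [on edge]
    (4,1)@(9, 3): e=[20,40,-12] → .
    (2,2)@(5, 5): e=[16,8,24] → X
    (4,2)@(9, 5): e=[8,40,0] → X  [on edge]
    (5,2)@(11, 5): e=[4,56,-12] → .
    (2,3)@(5, 7): e=[4,8,36] → X
    (3,3)@(7, 7): e=[0,24,24] → X  [on edge]
    (4,3)@(9, 7): e=[-4,40,12] → .
    (5,3)@(11, 7): e=[-8,56,0] → .  [on edge]
    (0,4)@(1, 9): e=[0,-24,72] → .  [on edge]
  covered (8 px):
    . . X . . .
    . . X X . .
    . . X X X .
    . . X X . .
    . . . . . .
    . . . . . .
    . . . . . .
    . . . . . .
    . . . . . .
T1:
  2·area = 20  (B↔C swapped to make it positive)
  edge (8, 6)→(12, 16): d=(4,10) inclusive
  edge (12, 16)→(10, 16): d=(-2,0) inclusive
  edge (10, 16)→(8, 6): d=(-2,-10) inclusive
    (3,0)@(7, 1): e=[-10,30,0] → .  [on edge]
    (4,4)@(9, 9): e=[2,14,4] → X
    (5,4)@(11, 9): e=[-18,14,24] → .
    (4,5)@(9, 11): e=[10,10,0] → X  [on edge]
    (5,5)@(11, 11): e=[-10,10,20] → .
    (4,6)@(9, 13): e=[18,6,-4] → .
    (5,7)@(11, 15): e=[6,2,12] → X
    (5,8)@(11, 17): e=[14,-2,8] → .
  covered (3 px):
    . . . . . .
    . . . . . .
    . . . . . .
    . . . . . .
    . . . . X .
    . . . . X .
    . . . . . .
    . . . . . X
    . . . . . .
T2:
  2·area = 20
  edge (6, 10)→(10, 7): d=(4,-3) inclusive
  edge (10, 7)→(10, 12): d=(0,5) inclusive
  edge (10, 12)→(6, 10): d=(-4,-2) inclusive
    (4,4)@(9, 9): e=[5,5,10] → X
    (5,4)@(11, 9): e=[11,-5,14] → .
    (4,5)@(9, 11): e=[13,5,2] → X
    (5,5)@(11, 11): e=[19,-5,6] → .
    (4,6)@(9, 13): e=[21,5,-6] → .
  covered (2 px):
    . . . . . .
    . . . . . .
    . . . . . .
    . . . . . .
    . . . . X .
    . . . . X .
    . . . . . .
    . . . . . .
    . . . . . .
T3:
  2·area = 32  (B↔C swapped to make it positive)
  edge (6, 8)→(4, 16): d=(-2,8) inclusive
  edge (4, 16)→(2, 8): d=(-2,-8) inclusive
  edge (2, 8)→(6, 8): d=(4,0) inclusive
    (1,4)@(3, 9): e=[22,6,4] → X
    (2,4)@(5, 9): e=[6,22,4] → X
    (3,4)@(7, 9): e=[-10,38,4] → .
    (1,5)@(3, 11): e=[18,2,12] → X
    (3,5)@(7, 11): e=[-14,34,12] → .
    (1,6)@(3, 13): e=[14,-2,20] → .
    (2,6)@(5, 13): e=[-2,14,20] → .
  covered (4 px):
    . . . . . .
    . . . . . .
    . . . . . .
    . . . . . .
    . X X . . .
    . X X . . .
    . . . . . .
    . . . . . .
    . . . . . .

Z-buffer (winner per pixel, '.' = empty):
  . . 0 . . .
  . . 0 0 . .
  . . 0 0 0 .
  . . 0 0 . .
  . 3 3 . 2 .
  . 3 3 . 2 .
  . . . . . .
  . . . . . 1
  . . . . . .

Result: 1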